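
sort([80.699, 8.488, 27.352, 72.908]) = [8.488, 27.352, 72.908, 80.699]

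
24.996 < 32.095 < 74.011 True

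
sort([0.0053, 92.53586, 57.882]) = [0.0053, 57.882, 92.53586]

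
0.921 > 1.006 False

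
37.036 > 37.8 False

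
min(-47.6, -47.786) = -47.786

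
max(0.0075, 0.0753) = 0.0753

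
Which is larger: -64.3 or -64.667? -64.3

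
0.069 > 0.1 False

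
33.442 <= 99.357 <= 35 False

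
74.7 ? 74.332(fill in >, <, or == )>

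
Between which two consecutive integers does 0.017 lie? 0 and 1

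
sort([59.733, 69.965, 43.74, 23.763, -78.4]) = [-78.4, 23.763, 43.74, 59.733, 69.965]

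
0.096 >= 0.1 False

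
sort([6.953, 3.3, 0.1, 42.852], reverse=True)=[42.852, 6.953, 3.3, 0.1]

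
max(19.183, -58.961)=19.183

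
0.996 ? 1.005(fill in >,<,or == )<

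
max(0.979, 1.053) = 1.053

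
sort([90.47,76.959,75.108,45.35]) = [45.35,75.108,76.959,90.47]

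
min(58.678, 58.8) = 58.678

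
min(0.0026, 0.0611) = 0.0026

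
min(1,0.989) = 0.989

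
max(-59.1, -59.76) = -59.1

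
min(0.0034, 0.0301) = 0.0034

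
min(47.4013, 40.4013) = 40.4013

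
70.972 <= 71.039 True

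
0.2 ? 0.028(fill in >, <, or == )>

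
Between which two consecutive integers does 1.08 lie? 1 and 2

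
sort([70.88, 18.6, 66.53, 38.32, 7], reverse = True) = [70.88, 66.53, 38.32, 18.6, 7]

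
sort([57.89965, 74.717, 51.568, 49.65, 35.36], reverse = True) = [74.717, 57.89965, 51.568, 49.65, 35.36]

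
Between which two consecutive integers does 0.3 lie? 0 and 1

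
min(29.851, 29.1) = 29.1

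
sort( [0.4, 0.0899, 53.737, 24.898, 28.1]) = [0.0899, 0.4, 24.898, 28.1, 53.737]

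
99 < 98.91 False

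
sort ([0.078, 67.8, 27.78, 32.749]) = [0.078, 27.78, 32.749, 67.8]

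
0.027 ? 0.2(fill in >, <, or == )<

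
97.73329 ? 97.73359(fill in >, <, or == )<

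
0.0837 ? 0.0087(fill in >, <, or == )>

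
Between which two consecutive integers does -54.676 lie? -55 and -54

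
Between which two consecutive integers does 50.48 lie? 50 and 51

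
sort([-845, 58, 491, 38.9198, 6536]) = [-845, 38.9198, 58, 491, 6536]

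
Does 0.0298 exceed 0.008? Yes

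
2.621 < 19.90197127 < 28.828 True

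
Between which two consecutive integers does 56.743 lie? 56 and 57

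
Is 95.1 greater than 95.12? No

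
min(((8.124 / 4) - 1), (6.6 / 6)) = 1.031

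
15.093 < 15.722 True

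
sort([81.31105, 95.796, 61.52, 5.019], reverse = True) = [95.796, 81.31105, 61.52, 5.019]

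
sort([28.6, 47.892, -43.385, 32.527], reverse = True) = [47.892, 32.527, 28.6, -43.385]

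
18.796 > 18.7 True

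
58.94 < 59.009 True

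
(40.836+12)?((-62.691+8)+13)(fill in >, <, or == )>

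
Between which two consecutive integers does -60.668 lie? -61 and -60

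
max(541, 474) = 541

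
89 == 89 True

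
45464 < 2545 False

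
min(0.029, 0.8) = 0.029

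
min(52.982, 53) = 52.982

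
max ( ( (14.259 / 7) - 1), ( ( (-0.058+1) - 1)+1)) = 1.037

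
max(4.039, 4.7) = 4.7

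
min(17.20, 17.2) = 17.20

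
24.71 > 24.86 False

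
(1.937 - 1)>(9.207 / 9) False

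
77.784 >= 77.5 True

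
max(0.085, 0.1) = 0.1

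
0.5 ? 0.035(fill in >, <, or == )>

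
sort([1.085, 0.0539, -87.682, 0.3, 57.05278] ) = [-87.682, 0.0539, 0.3, 1.085, 57.05278]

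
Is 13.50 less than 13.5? No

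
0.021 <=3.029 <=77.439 True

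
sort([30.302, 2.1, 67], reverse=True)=[67, 30.302, 2.1]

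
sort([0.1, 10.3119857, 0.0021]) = [0.0021, 0.1, 10.3119857]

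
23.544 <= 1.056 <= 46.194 False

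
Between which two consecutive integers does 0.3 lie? 0 and 1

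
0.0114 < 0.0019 False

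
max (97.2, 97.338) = 97.338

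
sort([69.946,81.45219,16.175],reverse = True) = [81.45219,69.946,16.175]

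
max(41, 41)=41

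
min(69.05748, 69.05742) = 69.05742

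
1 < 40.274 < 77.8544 True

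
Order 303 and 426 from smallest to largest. 303, 426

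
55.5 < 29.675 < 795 False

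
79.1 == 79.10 True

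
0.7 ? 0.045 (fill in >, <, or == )>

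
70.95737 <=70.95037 False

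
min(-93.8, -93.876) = -93.876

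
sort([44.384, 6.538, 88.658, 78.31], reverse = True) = [88.658, 78.31, 44.384, 6.538]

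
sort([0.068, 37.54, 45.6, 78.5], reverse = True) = [78.5, 45.6, 37.54, 0.068]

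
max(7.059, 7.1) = 7.1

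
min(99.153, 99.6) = 99.153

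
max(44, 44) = 44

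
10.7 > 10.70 False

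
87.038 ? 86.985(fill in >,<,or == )>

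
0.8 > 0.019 True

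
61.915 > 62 False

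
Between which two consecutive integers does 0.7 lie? 0 and 1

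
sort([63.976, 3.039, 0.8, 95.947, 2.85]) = [0.8, 2.85, 3.039, 63.976, 95.947]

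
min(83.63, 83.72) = 83.63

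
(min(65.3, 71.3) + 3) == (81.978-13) False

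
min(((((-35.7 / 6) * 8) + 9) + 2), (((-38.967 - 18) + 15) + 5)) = -36.967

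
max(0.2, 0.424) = 0.424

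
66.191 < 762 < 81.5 False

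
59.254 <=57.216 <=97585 False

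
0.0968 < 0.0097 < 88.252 False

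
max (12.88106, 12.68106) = 12.88106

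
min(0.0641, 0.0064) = 0.0064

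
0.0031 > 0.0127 False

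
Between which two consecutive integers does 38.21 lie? 38 and 39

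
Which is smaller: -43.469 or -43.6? -43.6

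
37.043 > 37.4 False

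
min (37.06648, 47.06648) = 37.06648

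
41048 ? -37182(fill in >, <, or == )>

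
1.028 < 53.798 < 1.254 False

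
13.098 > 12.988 True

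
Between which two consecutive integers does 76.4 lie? 76 and 77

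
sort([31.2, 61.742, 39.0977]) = [31.2, 39.0977, 61.742]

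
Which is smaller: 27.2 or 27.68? 27.2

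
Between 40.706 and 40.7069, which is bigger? 40.7069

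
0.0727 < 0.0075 False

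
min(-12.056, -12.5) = -12.5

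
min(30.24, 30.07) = 30.07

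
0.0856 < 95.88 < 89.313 False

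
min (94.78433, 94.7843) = 94.7843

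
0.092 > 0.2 False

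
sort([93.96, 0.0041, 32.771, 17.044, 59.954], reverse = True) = [93.96, 59.954, 32.771, 17.044, 0.0041]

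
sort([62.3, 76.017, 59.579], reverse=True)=[76.017, 62.3, 59.579]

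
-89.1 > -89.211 True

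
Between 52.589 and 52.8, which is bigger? 52.8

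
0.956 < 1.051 True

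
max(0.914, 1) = 1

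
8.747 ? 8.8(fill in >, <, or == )<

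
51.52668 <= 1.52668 False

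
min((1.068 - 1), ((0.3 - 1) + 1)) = 0.068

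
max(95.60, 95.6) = 95.6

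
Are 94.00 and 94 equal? Yes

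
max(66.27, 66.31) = 66.31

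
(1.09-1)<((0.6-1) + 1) True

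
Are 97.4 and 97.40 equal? Yes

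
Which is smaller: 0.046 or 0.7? 0.046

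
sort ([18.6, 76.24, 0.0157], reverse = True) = [76.24, 18.6, 0.0157]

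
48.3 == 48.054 False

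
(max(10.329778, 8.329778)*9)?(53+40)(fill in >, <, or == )<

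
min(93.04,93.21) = 93.04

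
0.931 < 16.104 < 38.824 True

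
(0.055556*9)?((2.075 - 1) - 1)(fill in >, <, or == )>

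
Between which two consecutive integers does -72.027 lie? -73 and -72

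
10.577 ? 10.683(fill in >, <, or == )<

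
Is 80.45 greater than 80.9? No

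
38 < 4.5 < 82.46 False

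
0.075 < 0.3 True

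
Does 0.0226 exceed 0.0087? Yes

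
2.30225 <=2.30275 True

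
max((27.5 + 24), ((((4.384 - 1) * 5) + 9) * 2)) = 51.84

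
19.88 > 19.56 True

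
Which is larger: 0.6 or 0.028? 0.6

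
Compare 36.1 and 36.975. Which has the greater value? 36.975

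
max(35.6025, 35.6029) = 35.6029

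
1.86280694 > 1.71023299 True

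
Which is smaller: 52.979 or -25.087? -25.087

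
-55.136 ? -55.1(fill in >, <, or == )<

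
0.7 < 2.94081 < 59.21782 True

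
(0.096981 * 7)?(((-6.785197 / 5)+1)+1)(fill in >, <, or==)>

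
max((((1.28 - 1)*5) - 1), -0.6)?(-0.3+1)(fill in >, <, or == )<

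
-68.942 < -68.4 True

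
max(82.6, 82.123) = 82.6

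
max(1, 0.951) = 1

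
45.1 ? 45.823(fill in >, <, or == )<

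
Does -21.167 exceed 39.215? No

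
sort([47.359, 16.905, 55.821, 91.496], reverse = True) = [91.496, 55.821, 47.359, 16.905]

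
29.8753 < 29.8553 False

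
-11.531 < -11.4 True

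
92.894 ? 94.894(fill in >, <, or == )<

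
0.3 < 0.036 False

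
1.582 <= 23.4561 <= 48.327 True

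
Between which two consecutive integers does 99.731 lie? 99 and 100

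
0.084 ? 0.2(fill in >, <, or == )<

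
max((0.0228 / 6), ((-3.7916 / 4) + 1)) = 0.0521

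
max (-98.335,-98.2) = -98.2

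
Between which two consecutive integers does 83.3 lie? 83 and 84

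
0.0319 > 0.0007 True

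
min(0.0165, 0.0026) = 0.0026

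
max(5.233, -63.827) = 5.233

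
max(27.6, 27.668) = 27.668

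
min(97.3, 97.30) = 97.3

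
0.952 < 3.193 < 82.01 True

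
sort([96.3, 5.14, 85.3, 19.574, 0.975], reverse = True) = [96.3, 85.3, 19.574, 5.14, 0.975]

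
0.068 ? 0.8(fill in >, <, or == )<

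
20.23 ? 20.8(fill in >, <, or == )<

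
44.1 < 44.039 False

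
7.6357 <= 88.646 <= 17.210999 False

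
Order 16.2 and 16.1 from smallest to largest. 16.1, 16.2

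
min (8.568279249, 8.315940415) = 8.315940415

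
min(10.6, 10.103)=10.103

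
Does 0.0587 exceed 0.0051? Yes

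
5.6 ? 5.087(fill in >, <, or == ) >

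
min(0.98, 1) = 0.98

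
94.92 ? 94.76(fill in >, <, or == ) >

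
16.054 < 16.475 True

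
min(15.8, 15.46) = 15.46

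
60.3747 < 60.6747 True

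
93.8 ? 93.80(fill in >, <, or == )==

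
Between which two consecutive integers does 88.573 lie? 88 and 89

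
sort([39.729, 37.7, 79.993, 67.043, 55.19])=[37.7, 39.729, 55.19, 67.043, 79.993]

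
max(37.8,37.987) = 37.987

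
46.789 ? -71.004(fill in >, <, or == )>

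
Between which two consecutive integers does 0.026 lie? 0 and 1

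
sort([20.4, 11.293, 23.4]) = [11.293, 20.4, 23.4]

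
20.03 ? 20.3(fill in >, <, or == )<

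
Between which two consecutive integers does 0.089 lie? 0 and 1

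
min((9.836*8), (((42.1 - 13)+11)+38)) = 78.1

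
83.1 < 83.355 True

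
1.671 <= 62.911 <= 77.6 True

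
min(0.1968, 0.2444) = 0.1968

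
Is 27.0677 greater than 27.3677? No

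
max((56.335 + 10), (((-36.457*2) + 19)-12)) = 66.335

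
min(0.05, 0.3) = 0.05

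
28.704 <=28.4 False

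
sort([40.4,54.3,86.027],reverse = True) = [86.027,54.3,40.4]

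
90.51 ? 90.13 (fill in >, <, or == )>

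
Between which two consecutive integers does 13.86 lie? 13 and 14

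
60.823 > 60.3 True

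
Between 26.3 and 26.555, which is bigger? 26.555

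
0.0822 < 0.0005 False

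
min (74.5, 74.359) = 74.359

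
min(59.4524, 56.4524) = 56.4524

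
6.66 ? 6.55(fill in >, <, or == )>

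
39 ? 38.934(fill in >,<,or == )>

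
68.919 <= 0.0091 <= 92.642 False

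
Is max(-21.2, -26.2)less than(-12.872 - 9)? No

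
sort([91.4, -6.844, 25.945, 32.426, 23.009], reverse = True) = [91.4, 32.426, 25.945, 23.009, -6.844]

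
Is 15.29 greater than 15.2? Yes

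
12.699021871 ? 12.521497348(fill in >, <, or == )>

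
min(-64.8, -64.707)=-64.8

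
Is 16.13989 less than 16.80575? Yes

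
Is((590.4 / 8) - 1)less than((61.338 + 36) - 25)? No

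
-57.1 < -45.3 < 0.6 True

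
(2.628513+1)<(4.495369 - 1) False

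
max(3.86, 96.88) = 96.88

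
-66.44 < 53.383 True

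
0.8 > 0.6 True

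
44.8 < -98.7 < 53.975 False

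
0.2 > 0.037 True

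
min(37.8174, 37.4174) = 37.4174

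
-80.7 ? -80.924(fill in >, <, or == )>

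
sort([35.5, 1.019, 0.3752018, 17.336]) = [0.3752018, 1.019, 17.336, 35.5]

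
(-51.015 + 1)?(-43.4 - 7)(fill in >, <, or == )>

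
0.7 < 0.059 False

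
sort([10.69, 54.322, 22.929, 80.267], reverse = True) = [80.267, 54.322, 22.929, 10.69]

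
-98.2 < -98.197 True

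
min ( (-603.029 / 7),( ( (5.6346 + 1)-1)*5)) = -86.147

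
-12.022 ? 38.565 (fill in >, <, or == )<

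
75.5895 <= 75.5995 True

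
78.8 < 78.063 False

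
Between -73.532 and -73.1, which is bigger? -73.1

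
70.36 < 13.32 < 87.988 False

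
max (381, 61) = 381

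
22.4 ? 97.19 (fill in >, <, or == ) <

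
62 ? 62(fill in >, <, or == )==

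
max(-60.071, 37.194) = 37.194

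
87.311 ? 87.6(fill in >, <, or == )<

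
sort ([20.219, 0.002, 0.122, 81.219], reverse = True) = [81.219, 20.219, 0.122, 0.002]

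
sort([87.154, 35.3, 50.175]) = [35.3, 50.175, 87.154]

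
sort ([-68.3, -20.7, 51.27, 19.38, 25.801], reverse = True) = [51.27, 25.801, 19.38, -20.7, -68.3]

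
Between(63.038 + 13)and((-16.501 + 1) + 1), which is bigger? (63.038 + 13)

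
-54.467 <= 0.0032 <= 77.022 True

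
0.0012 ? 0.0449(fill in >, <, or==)<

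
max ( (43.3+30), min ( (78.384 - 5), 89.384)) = 73.384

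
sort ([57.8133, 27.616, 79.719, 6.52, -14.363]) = [-14.363, 6.52, 27.616, 57.8133, 79.719]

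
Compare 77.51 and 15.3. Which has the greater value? 77.51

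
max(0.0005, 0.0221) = 0.0221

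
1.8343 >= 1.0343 True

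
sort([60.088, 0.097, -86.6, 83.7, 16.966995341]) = [-86.6, 0.097, 16.966995341, 60.088, 83.7]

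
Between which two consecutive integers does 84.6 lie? 84 and 85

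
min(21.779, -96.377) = -96.377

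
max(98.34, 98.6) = 98.6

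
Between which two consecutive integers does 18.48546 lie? 18 and 19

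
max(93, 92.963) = 93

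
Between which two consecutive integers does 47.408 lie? 47 and 48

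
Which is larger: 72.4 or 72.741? 72.741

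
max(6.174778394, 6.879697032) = 6.879697032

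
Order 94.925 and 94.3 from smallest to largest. 94.3, 94.925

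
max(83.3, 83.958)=83.958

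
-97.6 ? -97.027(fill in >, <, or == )<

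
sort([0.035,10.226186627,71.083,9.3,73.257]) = [0.035,9.3,10.226186627,71.083,73.257]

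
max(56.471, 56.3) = 56.471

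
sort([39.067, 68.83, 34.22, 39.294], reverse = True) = [68.83, 39.294, 39.067, 34.22]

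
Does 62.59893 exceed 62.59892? Yes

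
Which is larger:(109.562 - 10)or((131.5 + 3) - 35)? (109.562 - 10)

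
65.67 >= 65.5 True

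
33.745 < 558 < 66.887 False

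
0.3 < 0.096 False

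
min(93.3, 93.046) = 93.046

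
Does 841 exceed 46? Yes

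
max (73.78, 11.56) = 73.78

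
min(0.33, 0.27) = 0.27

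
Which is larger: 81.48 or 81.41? 81.48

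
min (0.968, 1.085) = 0.968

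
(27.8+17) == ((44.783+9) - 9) False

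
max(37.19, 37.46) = 37.46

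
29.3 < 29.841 True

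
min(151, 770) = 151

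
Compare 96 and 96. They are equal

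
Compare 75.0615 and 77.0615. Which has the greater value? 77.0615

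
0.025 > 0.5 False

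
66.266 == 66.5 False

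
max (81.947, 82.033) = 82.033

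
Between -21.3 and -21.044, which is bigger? -21.044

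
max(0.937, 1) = 1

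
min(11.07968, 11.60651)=11.07968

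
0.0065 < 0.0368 True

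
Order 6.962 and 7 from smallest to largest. 6.962, 7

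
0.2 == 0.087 False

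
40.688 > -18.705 True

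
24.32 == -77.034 False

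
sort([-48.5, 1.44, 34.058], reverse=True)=[34.058, 1.44, -48.5]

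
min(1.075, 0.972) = 0.972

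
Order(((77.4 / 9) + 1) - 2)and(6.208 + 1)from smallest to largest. (6.208 + 1), (((77.4 / 9) + 1) - 2)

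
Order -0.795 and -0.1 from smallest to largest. -0.795, -0.1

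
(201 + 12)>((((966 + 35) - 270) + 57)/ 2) False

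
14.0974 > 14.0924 True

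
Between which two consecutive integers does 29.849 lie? 29 and 30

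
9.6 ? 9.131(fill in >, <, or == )>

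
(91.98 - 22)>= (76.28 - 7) True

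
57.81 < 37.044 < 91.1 False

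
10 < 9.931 False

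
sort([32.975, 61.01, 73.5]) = [32.975, 61.01, 73.5]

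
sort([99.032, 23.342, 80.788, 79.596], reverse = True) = [99.032, 80.788, 79.596, 23.342]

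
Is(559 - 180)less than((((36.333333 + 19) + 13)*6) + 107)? Yes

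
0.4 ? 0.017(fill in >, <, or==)>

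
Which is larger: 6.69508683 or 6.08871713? 6.69508683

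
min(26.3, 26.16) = 26.16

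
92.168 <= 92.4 True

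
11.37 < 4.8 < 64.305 False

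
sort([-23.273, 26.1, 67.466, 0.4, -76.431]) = [-76.431, -23.273, 0.4, 26.1, 67.466]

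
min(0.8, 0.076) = 0.076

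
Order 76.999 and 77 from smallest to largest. 76.999, 77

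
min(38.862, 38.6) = 38.6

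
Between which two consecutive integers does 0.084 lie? 0 and 1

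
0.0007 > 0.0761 False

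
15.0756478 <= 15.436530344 True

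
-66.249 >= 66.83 False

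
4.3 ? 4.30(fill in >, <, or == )==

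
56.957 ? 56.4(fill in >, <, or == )>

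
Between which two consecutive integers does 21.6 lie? 21 and 22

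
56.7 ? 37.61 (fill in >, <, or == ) >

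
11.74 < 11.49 False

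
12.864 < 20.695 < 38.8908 True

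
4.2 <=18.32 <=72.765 True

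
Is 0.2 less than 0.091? No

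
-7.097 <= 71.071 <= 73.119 True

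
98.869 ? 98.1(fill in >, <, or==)>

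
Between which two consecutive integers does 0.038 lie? 0 and 1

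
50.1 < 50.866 True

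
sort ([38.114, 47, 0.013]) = [0.013, 38.114, 47]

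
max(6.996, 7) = 7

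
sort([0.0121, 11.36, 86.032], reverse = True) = [86.032, 11.36, 0.0121]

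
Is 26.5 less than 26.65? Yes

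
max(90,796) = 796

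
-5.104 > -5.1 False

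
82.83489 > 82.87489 False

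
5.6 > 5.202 True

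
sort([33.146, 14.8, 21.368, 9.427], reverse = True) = [33.146, 21.368, 14.8, 9.427]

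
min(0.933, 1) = 0.933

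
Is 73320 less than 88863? Yes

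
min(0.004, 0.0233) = 0.004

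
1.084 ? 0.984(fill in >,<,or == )>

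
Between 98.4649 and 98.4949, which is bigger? 98.4949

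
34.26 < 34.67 True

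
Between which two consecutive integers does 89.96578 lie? 89 and 90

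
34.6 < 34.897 True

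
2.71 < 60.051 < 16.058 False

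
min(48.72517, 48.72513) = 48.72513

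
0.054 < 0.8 True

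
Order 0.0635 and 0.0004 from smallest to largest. 0.0004,0.0635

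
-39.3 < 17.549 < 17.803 True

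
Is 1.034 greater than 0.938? Yes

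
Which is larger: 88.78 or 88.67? 88.78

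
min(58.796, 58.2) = 58.2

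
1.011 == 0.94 False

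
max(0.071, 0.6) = 0.6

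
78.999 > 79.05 False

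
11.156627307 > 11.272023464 False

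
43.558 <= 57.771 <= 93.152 True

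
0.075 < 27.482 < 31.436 True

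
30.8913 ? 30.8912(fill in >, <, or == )>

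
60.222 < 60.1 False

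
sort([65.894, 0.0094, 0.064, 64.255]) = [0.0094, 0.064, 64.255, 65.894]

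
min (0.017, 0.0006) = 0.0006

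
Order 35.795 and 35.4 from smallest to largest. 35.4, 35.795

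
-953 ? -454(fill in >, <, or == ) <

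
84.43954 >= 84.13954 True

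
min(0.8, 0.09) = 0.09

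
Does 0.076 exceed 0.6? No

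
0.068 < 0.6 True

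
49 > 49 False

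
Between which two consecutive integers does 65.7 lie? 65 and 66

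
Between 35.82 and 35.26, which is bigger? 35.82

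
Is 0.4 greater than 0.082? Yes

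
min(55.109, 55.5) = 55.109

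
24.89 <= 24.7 False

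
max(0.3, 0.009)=0.3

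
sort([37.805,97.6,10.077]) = [10.077,37.805,97.6]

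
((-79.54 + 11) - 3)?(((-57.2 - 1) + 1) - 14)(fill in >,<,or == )<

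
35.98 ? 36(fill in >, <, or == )<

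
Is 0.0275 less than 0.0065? No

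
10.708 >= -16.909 True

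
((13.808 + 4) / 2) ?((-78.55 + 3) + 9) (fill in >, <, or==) >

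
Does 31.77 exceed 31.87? No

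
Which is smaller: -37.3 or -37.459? -37.459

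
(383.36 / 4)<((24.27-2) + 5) False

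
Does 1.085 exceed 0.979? Yes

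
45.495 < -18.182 False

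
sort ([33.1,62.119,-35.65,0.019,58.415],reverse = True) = [62.119,58.415,33.1,0.019,-35.65]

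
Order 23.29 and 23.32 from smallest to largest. 23.29, 23.32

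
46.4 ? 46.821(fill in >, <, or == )<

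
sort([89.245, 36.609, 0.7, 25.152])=[0.7, 25.152, 36.609, 89.245]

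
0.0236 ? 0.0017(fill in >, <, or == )>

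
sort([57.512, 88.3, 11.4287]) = [11.4287, 57.512, 88.3]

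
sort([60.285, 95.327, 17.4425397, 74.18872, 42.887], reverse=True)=[95.327, 74.18872, 60.285, 42.887, 17.4425397]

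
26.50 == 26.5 True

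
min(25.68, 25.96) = 25.68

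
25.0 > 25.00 False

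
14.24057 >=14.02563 True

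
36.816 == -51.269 False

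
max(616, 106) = 616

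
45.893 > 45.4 True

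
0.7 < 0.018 False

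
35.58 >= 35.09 True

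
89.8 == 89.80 True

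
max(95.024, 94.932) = 95.024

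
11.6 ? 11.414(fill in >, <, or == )>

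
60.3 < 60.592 True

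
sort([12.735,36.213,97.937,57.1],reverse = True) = [97.937,57.1,36.213,12.735]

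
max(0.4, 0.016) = 0.4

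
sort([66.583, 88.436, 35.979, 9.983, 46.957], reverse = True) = [88.436, 66.583, 46.957, 35.979, 9.983]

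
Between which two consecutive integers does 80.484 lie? 80 and 81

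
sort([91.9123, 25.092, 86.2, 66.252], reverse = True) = [91.9123, 86.2, 66.252, 25.092]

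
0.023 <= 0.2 True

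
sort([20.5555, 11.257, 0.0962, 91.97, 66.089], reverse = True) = [91.97, 66.089, 20.5555, 11.257, 0.0962]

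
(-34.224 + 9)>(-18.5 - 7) True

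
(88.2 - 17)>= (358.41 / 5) False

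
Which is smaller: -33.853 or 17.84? -33.853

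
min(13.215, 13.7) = 13.215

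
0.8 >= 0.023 True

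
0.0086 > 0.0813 False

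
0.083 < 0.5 True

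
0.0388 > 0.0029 True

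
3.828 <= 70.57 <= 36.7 False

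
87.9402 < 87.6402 False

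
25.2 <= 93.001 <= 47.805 False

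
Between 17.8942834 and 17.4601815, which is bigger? 17.8942834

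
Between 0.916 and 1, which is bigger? 1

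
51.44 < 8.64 False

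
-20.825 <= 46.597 True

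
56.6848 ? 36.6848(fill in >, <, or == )>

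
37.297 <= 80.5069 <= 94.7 True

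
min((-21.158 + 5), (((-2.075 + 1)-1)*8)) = -16.6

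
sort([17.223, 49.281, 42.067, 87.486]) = [17.223, 42.067, 49.281, 87.486]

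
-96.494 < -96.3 True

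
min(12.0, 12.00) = 12.0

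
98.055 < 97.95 False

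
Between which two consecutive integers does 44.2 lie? 44 and 45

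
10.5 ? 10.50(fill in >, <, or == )==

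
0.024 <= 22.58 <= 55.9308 True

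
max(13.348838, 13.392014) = 13.392014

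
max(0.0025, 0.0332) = 0.0332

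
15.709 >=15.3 True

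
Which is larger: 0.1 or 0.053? 0.1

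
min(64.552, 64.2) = 64.2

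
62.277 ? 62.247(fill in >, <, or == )>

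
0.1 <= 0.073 False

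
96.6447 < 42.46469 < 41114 False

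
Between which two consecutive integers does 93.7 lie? 93 and 94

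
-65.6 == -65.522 False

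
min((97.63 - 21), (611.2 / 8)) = 76.4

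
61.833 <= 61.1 False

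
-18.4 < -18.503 False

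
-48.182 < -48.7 False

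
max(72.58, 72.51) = 72.58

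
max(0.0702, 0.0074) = 0.0702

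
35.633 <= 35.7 True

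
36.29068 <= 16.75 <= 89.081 False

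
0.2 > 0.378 False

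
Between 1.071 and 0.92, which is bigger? 1.071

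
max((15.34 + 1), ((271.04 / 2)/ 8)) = 16.94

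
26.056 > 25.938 True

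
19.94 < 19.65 False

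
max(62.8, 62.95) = 62.95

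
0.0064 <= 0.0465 True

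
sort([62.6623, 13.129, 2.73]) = [2.73, 13.129, 62.6623]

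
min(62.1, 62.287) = 62.1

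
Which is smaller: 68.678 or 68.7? 68.678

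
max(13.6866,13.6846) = 13.6866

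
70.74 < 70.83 True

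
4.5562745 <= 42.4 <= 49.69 True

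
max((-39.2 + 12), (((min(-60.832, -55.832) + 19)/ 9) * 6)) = -27.2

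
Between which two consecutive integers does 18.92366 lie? 18 and 19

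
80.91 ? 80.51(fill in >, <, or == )>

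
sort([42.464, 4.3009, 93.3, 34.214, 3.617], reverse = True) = [93.3, 42.464, 34.214, 4.3009, 3.617]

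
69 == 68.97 False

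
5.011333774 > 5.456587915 False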